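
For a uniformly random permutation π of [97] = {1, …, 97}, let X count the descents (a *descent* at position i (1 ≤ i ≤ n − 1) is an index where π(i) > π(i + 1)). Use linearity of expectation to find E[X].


Write X = Σ X_I over i = 1, …, 96, with X_I the indicator of one descent.
There are 96 indicators.
For each fixed i, the pair (π(i), π(i+1)) is a uniformly random ordered pair of distinct values from {1, …, 97}; by symmetry P[π(i) > π(i+1)] = 1/2.
By linearity: E[X] = 96 · (1/2) = (97 − 1) · (1/2) = 48 ≈ 48.000000.

E[X] = 48 = 48.000000.


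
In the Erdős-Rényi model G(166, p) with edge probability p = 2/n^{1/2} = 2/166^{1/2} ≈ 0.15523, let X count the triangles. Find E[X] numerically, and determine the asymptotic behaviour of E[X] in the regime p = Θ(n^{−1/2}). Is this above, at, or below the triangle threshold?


Number of potential triangles: C(166, 3) = 748660.
Each occurs with probability p³ ≈ (0.15523)³ ≈ 3.74048446e-03.
By linearity: E[X] = C(166, 3)·p³ ≈ 748660 · 3.74048446e-03 ≈ 2800.351097.
Since α = 1/2 < 1, p = c/n^{1/2} ≫ 1/n is above the triangle threshold p ~ 1/n. Asymptotically E[X] ~ (c³/6)·n^{3(1−α)} = (2³/6)·n^{1.5} → ∞; triangles are abundant w.h.p.

E[X] ≈ 2800.351097; in regime p = Θ(1/n^{1/2}) E[X] diverges (above the triangle threshold p ~ 1/n).


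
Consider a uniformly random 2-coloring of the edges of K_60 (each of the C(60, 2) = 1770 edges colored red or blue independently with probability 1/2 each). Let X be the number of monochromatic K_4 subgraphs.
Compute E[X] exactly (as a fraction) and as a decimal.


Let X = Σ_S X_S over the C(60, 4) = 487635 subsets S of size 4, where X_S = 1 if the K_4 on S is monochromatic.
For a fixed S, the K_4 on S has C(4, 2) = 6 edges. P[all 6 edges red] = (1/2)^6, and likewise for blue, so P[monochromatic] = 2·(1/2)^6 = 2^{1 − 6} = 1/32.
By linearity of expectation: E[X] = C(60, 4) · 2^{1 − 6} = 487635 · 1/32 = 487635/32.
Numerically: E[X] ≈ 15238.59375.

E[X] = C(60,4)·2^(1−C(4,2)) = 487635/32 ≈ 15238.59375.


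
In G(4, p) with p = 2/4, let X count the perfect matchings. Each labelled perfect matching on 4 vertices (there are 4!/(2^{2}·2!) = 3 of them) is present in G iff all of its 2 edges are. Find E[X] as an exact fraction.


K_4 has 4!/(2^{2}·2!) = 3 labelled perfect matchings.
For each such perfect matching H, let X_H = 1 if all 2 edges of H are present in G. Then P[X_H = 1] = p^{2} = (1/2)^{2} = 1/4.
Summing the indicators: E[X] = Σ_H E[X_H] = 3 · p^{2} = 3 · 1/4 = 3/4.
Numerically: E[X] ≈ 0.75.

E[X] = 3 · (1/2)^{2} = 3/4 ≈ 0.75.


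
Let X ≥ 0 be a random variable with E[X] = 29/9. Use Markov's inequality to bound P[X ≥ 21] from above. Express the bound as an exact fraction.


μ = E[X] = 29/9, a = 21.
Markov: P[X ≥ 21] ≤ μ/a = (29/9)/21 = 29/189.
Numerically: ≈ 0.15344.
(Since a = 21 > μ = 3.22222, the bound 29/189 is < 1 and informative.)

P[X ≥ 21] ≤ 29/189 ≈ 0.15344.


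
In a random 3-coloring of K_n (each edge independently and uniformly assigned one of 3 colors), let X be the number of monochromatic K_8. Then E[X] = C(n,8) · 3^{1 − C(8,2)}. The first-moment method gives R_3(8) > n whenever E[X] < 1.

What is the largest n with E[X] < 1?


We need C(n, 8) · 3^{1 − 28} < 1, i.e. C(n, 8) < 3^{28 − 1} = 7625597484987.
Check values of n near the boundary:
  n = 150: C(150, 8) = 5257211409450; 5257211409450 < 7625597484987? YES
  n = 151: C(151, 8) = 5551321138650; 5551321138650 < 7625597484987? YES
  n = 152: C(152, 8) = 5859727868575; 5859727868575 < 7625597484987? YES
  n = 153: C(153, 8) = 6183023199255; 6183023199255 < 7625597484987? YES
  n = 154: C(154, 8) = 6521818990995; 6521818990995 < 7625597484987? YES
  n = 155: C(155, 8) = 6876747915675; 6876747915675 < 7625597484987? YES
  n = 156: C(156, 8) = 7248464019225; 7248464019225 < 7625597484987? YES
  n = 157: C(157, 8) = 7637643295425; 7637643295425 < 7625597484987? NO
  n = 158: C(158, 8) = 8044984271181; 8044984271181 < 7625597484987? NO
The largest n with C(n, 8) < 7625597484987 is n = 156 (where E[X] = 805384891025/847288609443 ≈ 0.95054). Hence R_3(8) > 156, i.e. R_3(8) ≥ 157.

Largest n = 156; hence R_3(8) > 156.


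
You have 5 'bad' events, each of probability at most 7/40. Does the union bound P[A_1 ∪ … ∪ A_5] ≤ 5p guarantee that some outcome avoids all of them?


Union bound: P[∪_{i=1}^{5} A_i] ≤ Σ_i P[A_i] ≤ 5·p = 5·(7/40) = 7/8.
Numerically: 7/8 ≈ 0.87500.
Is 7/8 < 1? YES.
Since P[∪ A_i] ≤ 7/8 < 1, the complement has P[∩ A_i^c] ≥ 1 − 7/8 = 1/8 > 0, so some outcome avoids every A_i.

5·p = 7/8 ≈ 0.87500; existence CERTIFIED by the union bound.


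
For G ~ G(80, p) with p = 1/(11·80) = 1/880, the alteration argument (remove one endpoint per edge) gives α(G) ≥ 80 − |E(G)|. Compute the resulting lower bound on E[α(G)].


E[|E(G)|] = C(80, 2)·p = 3160 · (1/880) = 79/22.
E[α(G)] ≥ n − E[|E(G)|] = 80 − 79/22 = 1681/22.
Numerically: ≈ 76.409091.
(This is only a lower bound; the true E[α(G)] may be larger.)

E[α(G)] ≥ 1681/22 ≈ 76.409091.


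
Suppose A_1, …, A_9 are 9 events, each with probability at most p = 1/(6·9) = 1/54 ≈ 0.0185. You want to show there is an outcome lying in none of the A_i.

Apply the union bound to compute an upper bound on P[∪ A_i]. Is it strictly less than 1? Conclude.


Union bound: P[∪_{i=1}^{9} A_i] ≤ Σ_i P[A_i] ≤ 9·p = 9·(1/54) = 1/6.
Numerically: 1/6 ≈ 0.1667.
Is 1/6 < 1? YES.
Since P[∪ A_i] ≤ 1/6 < 1, the complement has P[∩ A_i^c] ≥ 1 − 1/6 = 5/6 > 0, so some outcome avoids every A_i.

9·p = 1/6 ≈ 0.1667; existence CERTIFIED by the union bound.


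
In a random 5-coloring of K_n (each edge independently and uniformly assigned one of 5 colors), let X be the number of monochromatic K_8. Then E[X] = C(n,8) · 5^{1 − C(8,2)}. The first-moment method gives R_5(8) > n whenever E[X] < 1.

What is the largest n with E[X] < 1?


We need C(n, 8) · 5^{1 − 28} < 1, i.e. C(n, 8) < 5^{28 − 1} = 7450580596923828125.
Check values of n near the boundary:
  n = 859: C(859, 8) = 7115855595170747139; 7115855595170747139 < 7450580596923828125? YES
  n = 860: C(860, 8) = 7182671140665308145; 7182671140665308145 < 7450580596923828125? YES
  n = 861: C(861, 8) = 7250034996615275865; 7250034996615275865 < 7450580596923828125? YES
  n = 862: C(862, 8) = 7317951015318931845; 7317951015318931845 < 7450580596923828125? YES
  n = 863: C(863, 8) = 7386423071602617757; 7386423071602617757 < 7450580596923828125? YES
  n = 864: C(864, 8) = 7455455062926006708; 7455455062926006708 < 7450580596923828125? NO
  n = 865: C(865, 8) = 7525050909487743060; 7525050909487743060 < 7450580596923828125? NO
The largest n with C(n, 8) < 7450580596923828125 is n = 863 (where E[X] = 7386423071602617757/7450580596923828125 ≈ 0.99139). Hence R_5(8) > 863, i.e. R_5(8) ≥ 864.

Largest n = 863; hence R_5(8) > 863.


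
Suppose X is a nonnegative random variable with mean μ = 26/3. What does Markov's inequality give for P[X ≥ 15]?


μ = E[X] = 26/3, a = 15.
Markov: P[X ≥ 15] ≤ μ/a = (26/3)/15 = 26/45.
Numerically: ≈ 0.577778.
(Since a = 15 > μ = 8.666667, the bound 26/45 is < 1 and informative.)

P[X ≥ 15] ≤ 26/45 ≈ 0.577778.


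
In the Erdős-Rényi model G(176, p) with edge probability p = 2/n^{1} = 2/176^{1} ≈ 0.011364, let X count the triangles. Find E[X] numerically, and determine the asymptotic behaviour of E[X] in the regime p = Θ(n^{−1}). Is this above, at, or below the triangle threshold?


Number of potential triangles: C(176, 3) = 893200.
Each occurs with probability p³ ≈ (0.011364)³ ≈ 1.4674117e-06.
By linearity: E[X] = C(176, 3)·p³ ≈ 893200 · 1.4674117e-06 ≈ 1.31069.
Here α = 1, so p = 2/n is exactly at the triangle threshold p ~ 1/n. Asymptotically E[X] → c³/6 = 2³/6 = 4/3 ≈ 1.33333, a bounded constant. In this regime the triangle count is asymptotically Poisson(c³/6).

E[X] ≈ 1.31069; in regime p = Θ(1/n^{1}) E[X] stays bounded (at the triangle threshold p ~ 1/n).


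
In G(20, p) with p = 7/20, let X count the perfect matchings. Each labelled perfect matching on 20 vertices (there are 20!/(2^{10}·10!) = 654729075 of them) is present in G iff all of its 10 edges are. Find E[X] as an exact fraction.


K_20 has 20!/(2^{10}·10!) = 654729075 labelled perfect matchings.
For each such perfect matching H, let X_H = 1 if all 10 edges of H are present in G. Then P[X_H = 1] = p^{10} = (7/20)^{10} = 282475249/10240000000000.
By linearity of expectation: E[X] = Σ_H E[X_H] = 654729075 · p^{10} = 654729075 · 282475249/10240000000000 = 7397790339526587/409600000000.
Numerically: E[X] ≈ 18061.

E[X] = 654729075 · (7/20)^{10} = 7397790339526587/409600000000 ≈ 18061.


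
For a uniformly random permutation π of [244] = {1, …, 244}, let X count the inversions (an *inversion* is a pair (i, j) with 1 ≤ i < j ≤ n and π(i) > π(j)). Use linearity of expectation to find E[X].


Write X = Σ X_I over the C(244, 2) = 29646 pairs i < j, with X_I the indicator of one inversion.
There are 29646 indicators.
For each fixed pair i < j, the values π(i) and π(j) are two distinct elements of {1, …, 244} in uniformly random order; by symmetry P[π(i) > π(j)] = 1/2.
By linearity: E[X] = 29646 · (1/2) = C(244, 2) · (1/2) = 29646/2 = 14823 ≈ 14823.000000.

E[X] = 14823 = 14823.000000.


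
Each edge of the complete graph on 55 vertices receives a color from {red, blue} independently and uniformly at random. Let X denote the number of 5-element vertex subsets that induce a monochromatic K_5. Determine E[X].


Let X = Σ_S X_S over the C(55, 5) = 3478761 subsets S of size 5, where X_S = 1 if the K_5 on S is monochromatic.
For a fixed S, the K_5 on S has C(5, 2) = 10 edges. P[all 10 edges red] = (1/2)^10, and likewise for blue, so P[monochromatic] = 2·(1/2)^10 = 2^{1 − 10} = 1/512.
By linearity: E[X] = C(55, 5) · 2^{1 − 10} = 3478761 · 1/512 = 3478761/512.
Numerically: E[X] ≈ 6794.455078.

E[X] = C(55,5)·2^(1−C(5,2)) = 3478761/512 ≈ 6794.455078.


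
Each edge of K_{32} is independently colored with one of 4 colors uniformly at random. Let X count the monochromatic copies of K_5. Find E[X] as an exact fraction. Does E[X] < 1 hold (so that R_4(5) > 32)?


E[X] = C(32, 5) · 4^{1 − 10} = 201376 · 4^{−9} = 201376/262144.
As a reduced fraction: E[X] = 6293/8192 ≈ 0.7682.
Is E[X] < 1? YES.
Since E[X] < 1, there exists a 4-coloring of K_{32} with no monochromatic K_5; hence R_4(5) > 32.

E[X] = 6293/8192 ≈ 0.7682; E[X] < 1, so R_4(5) > 32.


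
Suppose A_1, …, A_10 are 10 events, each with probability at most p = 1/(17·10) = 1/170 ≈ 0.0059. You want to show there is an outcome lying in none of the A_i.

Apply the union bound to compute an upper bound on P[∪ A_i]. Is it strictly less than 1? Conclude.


Union bound: P[∪_{i=1}^{10} A_i] ≤ Σ_i P[A_i] ≤ 10·p = 10·(1/170) = 1/17.
Numerically: 1/17 ≈ 0.0588.
Is 1/17 < 1? YES.
Since P[∪ A_i] ≤ 1/17 < 1, the complement has P[∩ A_i^c] ≥ 1 − 1/17 = 16/17 > 0, so some outcome avoids every A_i.

10·p = 1/17 ≈ 0.0588; existence CERTIFIED by the union bound.


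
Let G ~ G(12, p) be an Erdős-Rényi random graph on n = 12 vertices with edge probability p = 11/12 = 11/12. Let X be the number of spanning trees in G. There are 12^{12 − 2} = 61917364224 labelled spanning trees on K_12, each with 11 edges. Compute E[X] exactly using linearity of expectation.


K_12 has 12^{12 − 2} = 61917364224 labelled spanning trees.
For each such spanning tree H, let X_H = 1 if all 11 edges of H are present in G. Then P[X_H = 1] = p^{11} = (11/12)^{11} = 285311670611/743008370688.
Summing the indicators: E[X] = Σ_H E[X_H] = 61917364224 · p^{11} = 61917364224 · 285311670611/743008370688 = 285311670611/12.
Numerically: E[X] ≈ 2.378e+10.

E[X] = 61917364224 · (11/12)^{11} = 285311670611/12 ≈ 2.378e+10.


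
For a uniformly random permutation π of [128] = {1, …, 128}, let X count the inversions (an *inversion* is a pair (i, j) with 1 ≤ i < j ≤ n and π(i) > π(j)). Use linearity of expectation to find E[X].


Write X = Σ X_I over the C(128, 2) = 8128 pairs i < j, with X_I the indicator of one inversion.
There are 8128 indicators.
For each fixed pair i < j, the values π(i) and π(j) are two distinct elements of {1, …, 128} in uniformly random order; by symmetry P[π(i) > π(j)] = 1/2.
By linearity: E[X] = 8128 · (1/2) = C(128, 2) · (1/2) = 8128/2 = 4064 ≈ 4064.00000.

E[X] = 4064 = 4064.00000.


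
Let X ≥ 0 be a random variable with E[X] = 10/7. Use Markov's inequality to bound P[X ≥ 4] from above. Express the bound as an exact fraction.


μ = E[X] = 10/7, a = 4.
Markov: P[X ≥ 4] ≤ μ/a = (10/7)/4 = 5/14.
Numerically: ≈ 0.357143.
(Since a = 4 > μ = 1.428571, the bound 5/14 is < 1 and informative.)

P[X ≥ 4] ≤ 5/14 ≈ 0.357143.


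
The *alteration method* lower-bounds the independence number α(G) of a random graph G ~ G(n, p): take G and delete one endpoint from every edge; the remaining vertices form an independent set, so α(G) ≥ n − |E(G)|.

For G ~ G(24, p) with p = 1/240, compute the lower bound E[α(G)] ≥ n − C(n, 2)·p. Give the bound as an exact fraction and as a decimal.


E[|E(G)|] = C(24, 2)·p = 276 · (1/240) = 23/20.
E[α(G)] ≥ n − E[|E(G)|] = 24 − 23/20 = 457/20.
Numerically: ≈ 22.850.
(This is only a lower bound; the true E[α(G)] may be larger.)

E[α(G)] ≥ 457/20 ≈ 22.850.


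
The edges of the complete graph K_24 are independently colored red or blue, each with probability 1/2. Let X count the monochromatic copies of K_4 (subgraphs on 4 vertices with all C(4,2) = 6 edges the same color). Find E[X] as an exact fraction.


Let X = Σ_S X_S over the C(24, 4) = 10626 subsets S of size 4, where X_S = 1 if the K_4 on S is monochromatic.
For a fixed S, the K_4 on S has C(4, 2) = 6 edges. P[all 6 edges red] = (1/2)^6, and likewise for blue, so P[monochromatic] = 2·(1/2)^6 = 2^{1 − 6} = 1/32.
Summing: E[X] = C(24, 4) · 2^{1 − 6} = 10626 · 1/32 = 5313/16.
Numerically: E[X] ≈ 332.0625.

E[X] = C(24,4)·2^(1−C(4,2)) = 5313/16 ≈ 332.0625.


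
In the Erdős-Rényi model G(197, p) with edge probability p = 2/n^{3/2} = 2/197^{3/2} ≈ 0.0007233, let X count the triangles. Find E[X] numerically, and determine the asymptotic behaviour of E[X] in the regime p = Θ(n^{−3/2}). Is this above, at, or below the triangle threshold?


Number of potential triangles: C(197, 3) = 1254890.
Each occurs with probability p³ ≈ (0.0007233)³ ≈ 3.784356e-10.
By linearity: E[X] = C(197, 3)·p³ ≈ 1254890 · 3.784356e-10 ≈ 0.0005.
Since α = 3/2 > 1, p = c/n^{3/2} = o(1/n) is below the triangle threshold p ~ 1/n. Asymptotically E[X] ~ (c³/6)·n^{3(1−α)} = (2³/6)·n^{-1.5} → 0, so by Markov's inequality G has no triangles w.h.p.

E[X] ≈ 0.0005; in regime p = Θ(1/n^{3/2}) E[X] tends to 0 (below the triangle threshold p ~ 1/n).


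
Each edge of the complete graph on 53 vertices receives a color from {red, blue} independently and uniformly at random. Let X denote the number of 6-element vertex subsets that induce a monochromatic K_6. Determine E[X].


Let X = Σ_S X_S over the C(53, 6) = 22957480 subsets S of size 6, where X_S = 1 if the K_6 on S is monochromatic.
For a fixed S, the K_6 on S has C(6, 2) = 15 edges. P[all 15 edges red] = (1/2)^15, and likewise for blue, so P[monochromatic] = 2·(1/2)^15 = 2^{1 − 15} = 1/16384.
By linearity of expectation: E[X] = C(53, 6) · 2^{1 − 15} = 22957480 · 1/16384 = 2869685/2048.
Numerically: E[X] ≈ 1401.213379.

E[X] = C(53,6)·2^(1−C(6,2)) = 2869685/2048 ≈ 1401.213379.


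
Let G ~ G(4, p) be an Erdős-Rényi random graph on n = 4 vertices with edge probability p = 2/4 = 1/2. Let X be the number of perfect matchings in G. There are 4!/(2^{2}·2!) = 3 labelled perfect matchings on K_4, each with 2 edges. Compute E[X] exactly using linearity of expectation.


K_4 has 4!/(2^{2}·2!) = 3 labelled perfect matchings.
For each such perfect matching H, let X_H = 1 if all 2 edges of H are present in G. Then P[X_H = 1] = p^{2} = (1/2)^{2} = 1/4.
Summing the indicators: E[X] = Σ_H E[X_H] = 3 · p^{2} = 3 · 1/4 = 3/4.
Numerically: E[X] ≈ 0.75.

E[X] = 3 · (1/2)^{2} = 3/4 ≈ 0.75.


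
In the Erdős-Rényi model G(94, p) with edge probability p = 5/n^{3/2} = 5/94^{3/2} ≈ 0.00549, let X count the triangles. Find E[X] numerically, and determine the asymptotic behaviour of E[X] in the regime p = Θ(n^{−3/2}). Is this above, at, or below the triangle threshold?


Number of potential triangles: C(94, 3) = 134044.
Each occurs with probability p³ ≈ (0.00549)³ ≈ 1.65133e-07.
By linearity: E[X] = C(94, 3)·p³ ≈ 134044 · 1.65133e-07 ≈ 0.022.
Since α = 3/2 > 1, p = c/n^{3/2} = o(1/n) is below the triangle threshold p ~ 1/n. Asymptotically E[X] ~ (c³/6)·n^{3(1−α)} = (5³/6)·n^{-1.5} → 0, so by Markov's inequality G has no triangles w.h.p.

E[X] ≈ 0.022; in regime p = Θ(1/n^{3/2}) E[X] tends to 0 (below the triangle threshold p ~ 1/n).


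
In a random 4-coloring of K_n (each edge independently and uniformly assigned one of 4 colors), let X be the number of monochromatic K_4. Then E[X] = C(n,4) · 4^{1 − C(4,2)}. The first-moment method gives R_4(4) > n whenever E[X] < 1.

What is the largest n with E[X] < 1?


We need C(n, 4) · 4^{1 − 6} < 1, i.e. C(n, 4) < 4^{6 − 1} = 1024.
Check values of n near the boundary:
  n = 13: C(13, 4) = 715; 715 < 1024? YES
  n = 14: C(14, 4) = 1001; 1001 < 1024? YES
  n = 15: C(15, 4) = 1365; 1365 < 1024? NO
  n = 16: C(16, 4) = 1820; 1820 < 1024? NO
  n = 17: C(17, 4) = 2380; 2380 < 1024? NO
The largest n with C(n, 4) < 1024 is n = 14 (where E[X] = 1001/1024 ≈ 0.977539). Hence R_4(4) > 14, i.e. R_4(4) ≥ 15.

Largest n = 14; hence R_4(4) > 14.


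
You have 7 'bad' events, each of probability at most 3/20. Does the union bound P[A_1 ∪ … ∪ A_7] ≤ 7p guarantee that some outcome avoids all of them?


Union bound: P[∪_{i=1}^{7} A_i] ≤ Σ_i P[A_i] ≤ 7·p = 7·(3/20) = 21/20.
Numerically: 21/20 ≈ 1.0500000.
Is 21/20 < 1? NO.
Since the bound 21/20 is ≥ 1, the union bound is uninformative here; it does NOT by itself certify existence.

7·p = 21/20 ≈ 1.0500000; existence NOT certified by the union bound.


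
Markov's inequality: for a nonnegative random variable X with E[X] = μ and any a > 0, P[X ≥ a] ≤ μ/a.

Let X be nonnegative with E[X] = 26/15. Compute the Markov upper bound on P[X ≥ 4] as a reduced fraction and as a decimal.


μ = E[X] = 26/15, a = 4.
Markov: P[X ≥ 4] ≤ μ/a = (26/15)/4 = 13/30.
Numerically: ≈ 0.43333.
(Since a = 4 > μ = 1.73333, the bound 13/30 is < 1 and informative.)

P[X ≥ 4] ≤ 13/30 ≈ 0.43333.


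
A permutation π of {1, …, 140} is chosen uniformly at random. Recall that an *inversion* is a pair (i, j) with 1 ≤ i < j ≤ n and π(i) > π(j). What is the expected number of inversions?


Write X = Σ X_I over the C(140, 2) = 9730 pairs i < j, with X_I the indicator of one inversion.
There are 9730 indicators.
For each fixed pair i < j, the values π(i) and π(j) are two distinct elements of {1, …, 140} in uniformly random order; by symmetry P[π(i) > π(j)] = 1/2.
By linearity: E[X] = 9730 · (1/2) = C(140, 2) · (1/2) = 9730/2 = 4865 ≈ 4865.00000.

E[X] = 4865 = 4865.00000.


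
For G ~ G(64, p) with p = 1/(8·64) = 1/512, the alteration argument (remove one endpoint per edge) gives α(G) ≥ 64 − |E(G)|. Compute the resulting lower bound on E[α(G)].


E[|E(G)|] = C(64, 2)·p = 2016 · (1/512) = 63/16.
E[α(G)] ≥ n − E[|E(G)|] = 64 − 63/16 = 961/16.
Numerically: ≈ 60.062500.
(This is only a lower bound; the true E[α(G)] may be larger.)

E[α(G)] ≥ 961/16 ≈ 60.062500.


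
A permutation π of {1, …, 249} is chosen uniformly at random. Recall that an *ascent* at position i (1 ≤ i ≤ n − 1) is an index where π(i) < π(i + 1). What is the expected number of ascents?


Write X = Σ X_I over i = 1, …, 248, with X_I the indicator of one ascent.
There are 248 indicators.
For each fixed i, the pair (π(i), π(i+1)) is a uniformly random ordered pair of distinct values from {1, …, 249}; by symmetry P[π(i) < π(i+1)] = 1/2.
By linearity: E[X] = 248 · (1/2) = (249 − 1) · (1/2) = 124 ≈ 124.00000.

E[X] = 124 = 124.00000.


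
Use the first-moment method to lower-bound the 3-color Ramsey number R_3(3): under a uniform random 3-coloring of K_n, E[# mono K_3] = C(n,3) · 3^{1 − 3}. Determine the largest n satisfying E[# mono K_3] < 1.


We need C(n, 3) · 3^{1 − 3} < 1, i.e. C(n, 3) < 3^{3 − 1} = 9.
Check values of n near the boundary:
  n = 3: C(3, 3) = 1; 1 < 9? YES
  n = 4: C(4, 3) = 4; 4 < 9? YES
  n = 5: C(5, 3) = 10; 10 < 9? NO
  n = 6: C(6, 3) = 20; 20 < 9? NO
  n = 7: C(7, 3) = 35; 35 < 9? NO
The largest n with C(n, 3) < 9 is n = 4 (where E[X] = 4/9 ≈ 0.4444444). Hence R_3(3) > 4, i.e. R_3(3) ≥ 5.

Largest n = 4; hence R_3(3) > 4.


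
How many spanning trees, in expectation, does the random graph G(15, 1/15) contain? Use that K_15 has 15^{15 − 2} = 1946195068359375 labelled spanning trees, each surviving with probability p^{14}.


K_15 has 15^{15 − 2} = 1946195068359375 labelled spanning trees.
For each such spanning tree H, let X_H = 1 if all 14 edges of H are present in G. Then P[X_H = 1] = p^{14} = (1/15)^{14} = 1/29192926025390625.
By linearity of expectation: E[X] = Σ_H E[X_H] = 1946195068359375 · p^{14} = 1946195068359375 · 1/29192926025390625 = 1/15.
Numerically: E[X] ≈ 0.06667.

E[X] = 1946195068359375 · (1/15)^{14} = 1/15 ≈ 0.06667.


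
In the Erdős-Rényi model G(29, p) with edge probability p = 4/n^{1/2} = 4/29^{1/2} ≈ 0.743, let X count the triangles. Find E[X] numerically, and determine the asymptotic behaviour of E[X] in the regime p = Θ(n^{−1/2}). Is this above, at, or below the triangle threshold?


Number of potential triangles: C(29, 3) = 3654.
Each occurs with probability p³ ≈ (0.743)³ ≈ 4.09810e-01.
By linearity: E[X] = C(29, 3)·p³ ≈ 3654 · 4.09810e-01 ≈ 1497.447.
Since α = 1/2 < 1, p = c/n^{1/2} ≫ 1/n is above the triangle threshold p ~ 1/n. Asymptotically E[X] ~ (c³/6)·n^{3(1−α)} = (4³/6)·n^{1.5} → ∞; triangles are abundant w.h.p.

E[X] ≈ 1497.447; in regime p = Θ(1/n^{1/2}) E[X] diverges (above the triangle threshold p ~ 1/n).


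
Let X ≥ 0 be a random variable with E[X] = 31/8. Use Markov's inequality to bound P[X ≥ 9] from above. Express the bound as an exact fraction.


μ = E[X] = 31/8, a = 9.
Markov: P[X ≥ 9] ≤ μ/a = (31/8)/9 = 31/72.
Numerically: ≈ 0.43056.
(Since a = 9 > μ = 3.87500, the bound 31/72 is < 1 and informative.)

P[X ≥ 9] ≤ 31/72 ≈ 0.43056.


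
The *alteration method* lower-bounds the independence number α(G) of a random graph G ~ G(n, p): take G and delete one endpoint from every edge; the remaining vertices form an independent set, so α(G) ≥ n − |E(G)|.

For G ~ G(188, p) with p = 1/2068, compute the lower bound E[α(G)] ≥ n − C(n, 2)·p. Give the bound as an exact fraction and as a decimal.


E[|E(G)|] = C(188, 2)·p = 17578 · (1/2068) = 17/2.
E[α(G)] ≥ n − E[|E(G)|] = 188 − 17/2 = 359/2.
Numerically: ≈ 179.500000.
(This is only a lower bound; the true E[α(G)] may be larger.)

E[α(G)] ≥ 359/2 ≈ 179.500000.


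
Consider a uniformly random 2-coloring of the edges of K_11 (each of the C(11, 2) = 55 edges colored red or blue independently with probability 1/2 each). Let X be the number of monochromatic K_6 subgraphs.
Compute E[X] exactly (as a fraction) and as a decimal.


Let X = Σ_S X_S over the C(11, 6) = 462 subsets S of size 6, where X_S = 1 if the K_6 on S is monochromatic.
For a fixed S, the K_6 on S has C(6, 2) = 15 edges. P[all 15 edges red] = (1/2)^15, and likewise for blue, so P[monochromatic] = 2·(1/2)^15 = 2^{1 − 15} = 1/16384.
By linearity of expectation: E[X] = C(11, 6) · 2^{1 − 15} = 462 · 1/16384 = 231/8192.
Numerically: E[X] ≈ 0.0282.

E[X] = C(11,6)·2^(1−C(6,2)) = 231/8192 ≈ 0.0282.


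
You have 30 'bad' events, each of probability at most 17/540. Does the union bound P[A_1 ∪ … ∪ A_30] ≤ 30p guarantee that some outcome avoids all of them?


Union bound: P[∪_{i=1}^{30} A_i] ≤ Σ_i P[A_i] ≤ 30·p = 30·(17/540) = 17/18.
Numerically: 17/18 ≈ 0.944444.
Is 17/18 < 1? YES.
Since P[∪ A_i] ≤ 17/18 < 1, the complement has P[∩ A_i^c] ≥ 1 − 17/18 = 1/18 > 0, so some outcome avoids every A_i.

30·p = 17/18 ≈ 0.944444; existence CERTIFIED by the union bound.


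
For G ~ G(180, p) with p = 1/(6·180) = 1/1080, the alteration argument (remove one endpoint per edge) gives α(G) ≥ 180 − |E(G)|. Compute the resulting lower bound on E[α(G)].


E[|E(G)|] = C(180, 2)·p = 16110 · (1/1080) = 179/12.
E[α(G)] ≥ n − E[|E(G)|] = 180 − 179/12 = 1981/12.
Numerically: ≈ 165.083.
(This is only a lower bound; the true E[α(G)] may be larger.)

E[α(G)] ≥ 1981/12 ≈ 165.083.


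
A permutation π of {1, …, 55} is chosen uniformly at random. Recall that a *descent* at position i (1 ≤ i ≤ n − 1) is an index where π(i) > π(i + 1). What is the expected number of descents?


Write X = Σ X_I over i = 1, …, 54, with X_I the indicator of one descent.
There are 54 indicators.
For each fixed i, the pair (π(i), π(i+1)) is a uniformly random ordered pair of distinct values from {1, …, 55}; by symmetry P[π(i) > π(i+1)] = 1/2.
By linearity: E[X] = 54 · (1/2) = (55 − 1) · (1/2) = 27 ≈ 27.000000.

E[X] = 27 = 27.000000.


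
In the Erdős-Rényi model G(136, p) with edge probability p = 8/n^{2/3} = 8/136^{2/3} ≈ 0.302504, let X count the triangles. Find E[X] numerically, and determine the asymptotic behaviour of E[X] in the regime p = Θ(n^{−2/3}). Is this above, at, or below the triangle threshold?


Number of potential triangles: C(136, 3) = 410040.
Each occurs with probability p³ ≈ (0.302504)³ ≈ 2.76816609e-02.
By linearity: E[X] = C(136, 3)·p³ ≈ 410040 · 2.76816609e-02 ≈ 11350.588235.
Since α = 2/3 < 1, p = c/n^{2/3} ≫ 1/n is above the triangle threshold p ~ 1/n. Asymptotically E[X] ~ (c³/6)·n^{3(1−α)} = (8³/6)·n^{1} → ∞; triangles are abundant w.h.p.

E[X] ≈ 11350.588235; in regime p = Θ(1/n^{2/3}) E[X] diverges (above the triangle threshold p ~ 1/n).


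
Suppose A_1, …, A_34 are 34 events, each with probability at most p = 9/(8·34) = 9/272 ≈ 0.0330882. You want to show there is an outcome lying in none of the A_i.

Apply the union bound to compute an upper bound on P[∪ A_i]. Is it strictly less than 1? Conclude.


Union bound: P[∪_{i=1}^{34} A_i] ≤ Σ_i P[A_i] ≤ 34·p = 34·(9/272) = 9/8.
Numerically: 9/8 ≈ 1.1250000.
Is 9/8 < 1? NO.
Since the bound 9/8 is ≥ 1, the union bound is uninformative here; it does NOT by itself certify existence.

34·p = 9/8 ≈ 1.1250000; existence NOT certified by the union bound.


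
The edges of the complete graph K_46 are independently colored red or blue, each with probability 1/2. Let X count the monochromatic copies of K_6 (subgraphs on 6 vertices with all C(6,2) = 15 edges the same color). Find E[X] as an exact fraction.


Let X = Σ_S X_S over the C(46, 6) = 9366819 subsets S of size 6, where X_S = 1 if the K_6 on S is monochromatic.
For a fixed S, the K_6 on S has C(6, 2) = 15 edges. P[all 15 edges red] = (1/2)^15, and likewise for blue, so P[monochromatic] = 2·(1/2)^15 = 2^{1 − 15} = 1/16384.
By linearity of expectation: E[X] = C(46, 6) · 2^{1 − 15} = 9366819 · 1/16384 = 9366819/16384.
Numerically: E[X] ≈ 571.7053.

E[X] = C(46,6)·2^(1−C(6,2)) = 9366819/16384 ≈ 571.7053.


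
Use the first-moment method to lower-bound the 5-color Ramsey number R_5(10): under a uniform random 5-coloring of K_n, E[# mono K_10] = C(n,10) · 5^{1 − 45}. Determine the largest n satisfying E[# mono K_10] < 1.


We need C(n, 10) · 5^{1 − 45} < 1, i.e. C(n, 10) < 5^{45 − 1} = 5684341886080801486968994140625.
Check values of n near the boundary:
  n = 5390: C(5390, 10) = 5655833965919099070255434039753; 5655833965919099070255434039753 < 5684341886080801486968994140625? YES
  n = 5391: C(5391, 10) = 5666344714787188828795213697883; 5666344714787188828795213697883 < 5684341886080801486968994140625? YES
  n = 5392: C(5392, 10) = 5676873040158402483252283957448; 5676873040158402483252283957448 < 5684341886080801486968994140625? YES
  n = 5393: C(5393, 10) = 5687418968154238267170642278008; 5687418968154238267170642278008 < 5684341886080801486968994140625? NO
  n = 5394: C(5394, 10) = 5697982524930156243149785372878; 5697982524930156243149785372878 < 5684341886080801486968994140625? NO
The largest n with C(n, 10) < 5684341886080801486968994140625 is n = 5392 (where E[X] = 5676873040158402483252283957448/5684341886080801486968994140625 ≈ 0.999). Hence R_5(10) > 5392, i.e. R_5(10) ≥ 5393.

Largest n = 5392; hence R_5(10) > 5392.


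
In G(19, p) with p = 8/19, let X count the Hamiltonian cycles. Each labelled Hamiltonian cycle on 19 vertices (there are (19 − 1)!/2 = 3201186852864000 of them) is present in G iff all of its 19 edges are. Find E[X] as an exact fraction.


K_19 has (19 − 1)!/2 = 3201186852864000 labelled Hamiltonian cycles.
For each such Hamiltonian cycle H, let X_H = 1 if all 19 edges of H are present in G. Then P[X_H = 1] = p^{19} = (8/19)^{19} = 144115188075855872/1978419655660313589123979.
Summing the indicators: E[X] = Σ_H E[X_H] = 3201186852864000 · p^{19} = 3201186852864000 · 144115188075855872/1978419655660313589123979 = 461339645366452518590934417408000/1978419655660313589123979.
Numerically: E[X] ≈ 2.33e+08.

E[X] = 3201186852864000 · (8/19)^{19} = 461339645366452518590934417408000/1978419655660313589123979 ≈ 2.33e+08.


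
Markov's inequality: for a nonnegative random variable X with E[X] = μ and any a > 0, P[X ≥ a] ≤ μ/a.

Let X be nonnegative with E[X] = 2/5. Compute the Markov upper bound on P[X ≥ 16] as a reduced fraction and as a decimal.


μ = E[X] = 2/5, a = 16.
Markov: P[X ≥ 16] ≤ μ/a = (2/5)/16 = 1/40.
Numerically: ≈ 0.0250.
(Since a = 16 > μ = 0.4000, the bound 1/40 is < 1 and informative.)

P[X ≥ 16] ≤ 1/40 ≈ 0.0250.


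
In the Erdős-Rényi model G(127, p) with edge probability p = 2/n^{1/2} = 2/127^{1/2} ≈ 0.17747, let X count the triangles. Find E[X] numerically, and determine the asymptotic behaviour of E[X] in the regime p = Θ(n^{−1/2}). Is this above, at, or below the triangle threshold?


Number of potential triangles: C(127, 3) = 333375.
Each occurs with probability p³ ≈ (0.17747)³ ≈ 5.5896473e-03.
By linearity: E[X] = C(127, 3)·p³ ≈ 333375 · 5.5896473e-03 ≈ 1863.44867.
Since α = 1/2 < 1, p = c/n^{1/2} ≫ 1/n is above the triangle threshold p ~ 1/n. Asymptotically E[X] ~ (c³/6)·n^{3(1−α)} = (2³/6)·n^{1.5} → ∞; triangles are abundant w.h.p.

E[X] ≈ 1863.44867; in regime p = Θ(1/n^{1/2}) E[X] diverges (above the triangle threshold p ~ 1/n).


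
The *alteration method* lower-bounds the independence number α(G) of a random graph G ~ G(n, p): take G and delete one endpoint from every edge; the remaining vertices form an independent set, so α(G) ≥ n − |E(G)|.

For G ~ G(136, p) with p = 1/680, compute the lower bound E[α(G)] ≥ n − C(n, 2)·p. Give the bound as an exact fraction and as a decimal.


E[|E(G)|] = C(136, 2)·p = 9180 · (1/680) = 27/2.
E[α(G)] ≥ n − E[|E(G)|] = 136 − 27/2 = 245/2.
Numerically: ≈ 122.50000.
(This is only a lower bound; the true E[α(G)] may be larger.)

E[α(G)] ≥ 245/2 ≈ 122.50000.


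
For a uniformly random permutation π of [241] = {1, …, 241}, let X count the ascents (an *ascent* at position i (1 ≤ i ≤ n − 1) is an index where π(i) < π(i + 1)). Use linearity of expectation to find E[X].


Write X = Σ X_I over i = 1, …, 240, with X_I the indicator of one ascent.
There are 240 indicators.
For each fixed i, the pair (π(i), π(i+1)) is a uniformly random ordered pair of distinct values from {1, …, 241}; by symmetry P[π(i) < π(i+1)] = 1/2.
By linearity: E[X] = 240 · (1/2) = (241 − 1) · (1/2) = 120 ≈ 120.0000.

E[X] = 120 = 120.0000.


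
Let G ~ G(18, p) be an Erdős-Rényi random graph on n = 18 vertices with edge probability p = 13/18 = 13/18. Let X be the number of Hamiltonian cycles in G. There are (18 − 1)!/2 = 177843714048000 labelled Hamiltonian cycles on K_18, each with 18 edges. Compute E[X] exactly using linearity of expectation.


K_18 has (18 − 1)!/2 = 177843714048000 labelled Hamiltonian cycles.
For each such Hamiltonian cycle H, let X_H = 1 if all 18 edges of H are present in G. Then P[X_H = 1] = p^{18} = (13/18)^{18} = 112455406951957393129/39346408075296537575424.
By linearity of expectation: E[X] = Σ_H E[X_H] = 177843714048000 · p^{18} = 177843714048000 · 112455406951957393129/39346408075296537575424 = 1674446952588776589016668875/3294258113514384.
Numerically: E[X] ≈ 5.08293e+11.

E[X] = 177843714048000 · (13/18)^{18} = 1674446952588776589016668875/3294258113514384 ≈ 5.08293e+11.


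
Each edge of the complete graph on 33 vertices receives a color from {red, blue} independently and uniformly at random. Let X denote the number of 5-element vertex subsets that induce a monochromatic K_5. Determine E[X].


Let X = Σ_S X_S over the C(33, 5) = 237336 subsets S of size 5, where X_S = 1 if the K_5 on S is monochromatic.
For a fixed S, the K_5 on S has C(5, 2) = 10 edges. P[all 10 edges red] = (1/2)^10, and likewise for blue, so P[monochromatic] = 2·(1/2)^10 = 2^{1 − 10} = 1/512.
Summing: E[X] = C(33, 5) · 2^{1 − 10} = 237336 · 1/512 = 29667/64.
Numerically: E[X] ≈ 463.546875.

E[X] = C(33,5)·2^(1−C(5,2)) = 29667/64 ≈ 463.546875.


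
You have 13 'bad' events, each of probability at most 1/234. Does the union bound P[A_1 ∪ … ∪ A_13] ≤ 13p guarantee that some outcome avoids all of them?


Union bound: P[∪_{i=1}^{13} A_i] ≤ Σ_i P[A_i] ≤ 13·p = 13·(1/234) = 1/18.
Numerically: 1/18 ≈ 0.05556.
Is 1/18 < 1? YES.
Since P[∪ A_i] ≤ 1/18 < 1, the complement has P[∩ A_i^c] ≥ 1 − 1/18 = 17/18 > 0, so some outcome avoids every A_i.

13·p = 1/18 ≈ 0.05556; existence CERTIFIED by the union bound.


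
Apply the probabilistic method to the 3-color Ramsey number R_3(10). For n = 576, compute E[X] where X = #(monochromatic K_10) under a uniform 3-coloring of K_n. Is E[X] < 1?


E[X] = C(576, 10) · 3^{1 − 45} = 1024104945306307344480 · 3^{−44} = 1024104945306307344480/984770902183611232881.
As a reduced fraction: E[X] = 12643270929707498080/12157665459056928801 ≈ 1.039942.
Is E[X] < 1? NO.
Since E[X] ≥ 1, the first-moment bound is inconclusive at n = 576; it does NOT by itself certify R_3(10) > 576.

E[X] = 12643270929707498080/12157665459056928801 ≈ 1.039942; E[X] ≥ 1; first-moment method inconclusive here.


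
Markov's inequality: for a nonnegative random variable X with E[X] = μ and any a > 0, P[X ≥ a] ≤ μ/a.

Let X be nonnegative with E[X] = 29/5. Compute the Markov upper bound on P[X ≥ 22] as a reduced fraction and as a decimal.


μ = E[X] = 29/5, a = 22.
Markov: P[X ≥ 22] ≤ μ/a = (29/5)/22 = 29/110.
Numerically: ≈ 0.263636.
(Since a = 22 > μ = 5.800000, the bound 29/110 is < 1 and informative.)

P[X ≥ 22] ≤ 29/110 ≈ 0.263636.


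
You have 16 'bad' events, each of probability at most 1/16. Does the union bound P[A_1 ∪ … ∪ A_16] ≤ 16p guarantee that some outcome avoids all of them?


Union bound: P[∪_{i=1}^{16} A_i] ≤ Σ_i P[A_i] ≤ 16·p = 16·(1/16) = 1.
Numerically: 1 ≈ 1.000.
Is 1 < 1? NO.
Since the bound 1 is ≥ 1, the union bound is uninformative here; it does NOT by itself certify existence.

16·p = 1 ≈ 1.000; existence NOT certified by the union bound.


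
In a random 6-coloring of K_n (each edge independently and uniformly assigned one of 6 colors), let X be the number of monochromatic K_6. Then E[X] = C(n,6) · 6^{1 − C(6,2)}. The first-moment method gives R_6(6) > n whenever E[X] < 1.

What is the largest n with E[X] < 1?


We need C(n, 6) · 6^{1 − 15} < 1, i.e. C(n, 6) < 6^{15 − 1} = 78364164096.
Check values of n near the boundary:
  n = 196: C(196, 6) = 72887293024; 72887293024 < 78364164096? YES
  n = 197: C(197, 6) = 75176946208; 75176946208 < 78364164096? YES
  n = 198: C(198, 6) = 77526225777; 77526225777 < 78364164096? YES
  n = 199: C(199, 6) = 79936367511; 79936367511 < 78364164096? NO
The largest n with C(n, 6) < 78364164096 is n = 198 (where E[X] = 25842075259/26121388032 ≈ 0.989307). Hence R_6(6) > 198, i.e. R_6(6) ≥ 199.

Largest n = 198; hence R_6(6) > 198.


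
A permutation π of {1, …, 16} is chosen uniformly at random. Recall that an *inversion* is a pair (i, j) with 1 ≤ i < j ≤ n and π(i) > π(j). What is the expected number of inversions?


Write X = Σ X_I over the C(16, 2) = 120 pairs i < j, with X_I the indicator of one inversion.
There are 120 indicators.
For each fixed pair i < j, the values π(i) and π(j) are two distinct elements of {1, …, 16} in uniformly random order; by symmetry P[π(i) > π(j)] = 1/2.
By linearity: E[X] = 120 · (1/2) = C(16, 2) · (1/2) = 120/2 = 60 ≈ 60.00000.

E[X] = 60 = 60.00000.


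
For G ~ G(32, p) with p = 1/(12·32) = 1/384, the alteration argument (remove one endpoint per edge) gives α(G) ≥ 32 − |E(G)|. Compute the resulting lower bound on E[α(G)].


E[|E(G)|] = C(32, 2)·p = 496 · (1/384) = 31/24.
E[α(G)] ≥ n − E[|E(G)|] = 32 − 31/24 = 737/24.
Numerically: ≈ 30.7083.
(This is only a lower bound; the true E[α(G)] may be larger.)

E[α(G)] ≥ 737/24 ≈ 30.7083.


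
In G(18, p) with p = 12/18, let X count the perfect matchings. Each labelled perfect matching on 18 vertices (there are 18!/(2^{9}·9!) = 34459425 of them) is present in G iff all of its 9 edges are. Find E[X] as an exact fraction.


K_18 has 18!/(2^{9}·9!) = 34459425 labelled perfect matchings.
For each such perfect matching H, let X_H = 1 if all 9 edges of H are present in G. Then P[X_H = 1] = p^{9} = (2/3)^{9} = 512/19683.
By linearity: E[X] = Σ_H E[X_H] = 34459425 · p^{9} = 34459425 · 512/19683 = 217817600/243.
Numerically: E[X] ≈ 8.9637e+05.

E[X] = 34459425 · (2/3)^{9} = 217817600/243 ≈ 8.9637e+05.


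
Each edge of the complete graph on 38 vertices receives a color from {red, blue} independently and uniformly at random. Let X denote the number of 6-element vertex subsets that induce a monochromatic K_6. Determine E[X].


Let X = Σ_S X_S over the C(38, 6) = 2760681 subsets S of size 6, where X_S = 1 if the K_6 on S is monochromatic.
For a fixed S, the K_6 on S has C(6, 2) = 15 edges. P[all 15 edges red] = (1/2)^15, and likewise for blue, so P[monochromatic] = 2·(1/2)^15 = 2^{1 − 15} = 1/16384.
By linearity of expectation: E[X] = C(38, 6) · 2^{1 − 15} = 2760681 · 1/16384 = 2760681/16384.
Numerically: E[X] ≈ 168.4986.

E[X] = C(38,6)·2^(1−C(6,2)) = 2760681/16384 ≈ 168.4986.


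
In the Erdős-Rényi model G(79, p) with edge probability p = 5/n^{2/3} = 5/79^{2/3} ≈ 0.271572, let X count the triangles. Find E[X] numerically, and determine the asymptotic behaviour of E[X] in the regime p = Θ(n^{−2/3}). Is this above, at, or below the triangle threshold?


Number of potential triangles: C(79, 3) = 79079.
Each occurs with probability p³ ≈ (0.271572)³ ≈ 2.00288415e-02.
By linearity: E[X] = C(79, 3)·p³ ≈ 79079 · 2.00288415e-02 ≈ 1583.860759.
Since α = 2/3 < 1, p = c/n^{2/3} ≫ 1/n is above the triangle threshold p ~ 1/n. Asymptotically E[X] ~ (c³/6)·n^{3(1−α)} = (5³/6)·n^{1} → ∞; triangles are abundant w.h.p.

E[X] ≈ 1583.860759; in regime p = Θ(1/n^{2/3}) E[X] diverges (above the triangle threshold p ~ 1/n).


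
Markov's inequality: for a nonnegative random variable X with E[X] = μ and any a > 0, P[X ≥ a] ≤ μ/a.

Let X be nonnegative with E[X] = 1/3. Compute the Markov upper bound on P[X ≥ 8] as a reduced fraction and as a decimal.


μ = E[X] = 1/3, a = 8.
Markov: P[X ≥ 8] ≤ μ/a = (1/3)/8 = 1/24.
Numerically: ≈ 0.04167.
(Since a = 8 > μ = 0.33333, the bound 1/24 is < 1 and informative.)

P[X ≥ 8] ≤ 1/24 ≈ 0.04167.
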